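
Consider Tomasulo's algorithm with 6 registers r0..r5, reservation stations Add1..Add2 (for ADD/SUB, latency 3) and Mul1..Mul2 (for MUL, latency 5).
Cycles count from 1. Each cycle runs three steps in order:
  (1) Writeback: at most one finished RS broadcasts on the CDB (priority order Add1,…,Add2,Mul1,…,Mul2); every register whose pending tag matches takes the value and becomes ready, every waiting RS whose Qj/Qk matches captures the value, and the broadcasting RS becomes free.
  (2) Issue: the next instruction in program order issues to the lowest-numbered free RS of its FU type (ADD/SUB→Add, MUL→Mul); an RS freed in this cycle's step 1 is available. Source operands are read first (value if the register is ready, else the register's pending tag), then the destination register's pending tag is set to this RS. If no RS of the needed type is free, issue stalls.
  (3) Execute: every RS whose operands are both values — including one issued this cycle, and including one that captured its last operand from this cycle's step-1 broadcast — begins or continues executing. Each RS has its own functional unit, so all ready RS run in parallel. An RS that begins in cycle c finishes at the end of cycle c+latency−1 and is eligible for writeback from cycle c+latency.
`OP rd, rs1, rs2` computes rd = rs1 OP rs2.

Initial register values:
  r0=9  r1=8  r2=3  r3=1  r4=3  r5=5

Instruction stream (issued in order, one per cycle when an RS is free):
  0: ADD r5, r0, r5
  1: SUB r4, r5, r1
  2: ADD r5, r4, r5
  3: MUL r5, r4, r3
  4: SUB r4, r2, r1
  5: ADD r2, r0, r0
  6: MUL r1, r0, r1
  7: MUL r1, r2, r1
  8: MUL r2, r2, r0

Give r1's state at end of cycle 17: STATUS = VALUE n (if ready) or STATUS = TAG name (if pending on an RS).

STATUS = TAG Mul1

  c1: issue ADD r5<-Add1  regs: r0:9,r1:8,r2:3,r3:1,r4:3,r5:Add1
  c2: issue SUB r4<-Add2  regs: r0:9,r1:8,r2:3,r3:1,r4:Add2,r5:Add1
  c3: stall  regs: r0:9,r1:8,r2:3,r3:1,r4:Add2,r5:Add1
  c4: CDB Add1=14; issue ADD r5<-Add1  regs: r0:9,r1:8,r2:3,r3:1,r4:Add2,r5:Add1
  c5: issue MUL r5<-Mul1  regs: r0:9,r1:8,r2:3,r3:1,r4:Add2,r5:Mul1
  c6: stall  regs: r0:9,r1:8,r2:3,r3:1,r4:Add2,r5:Mul1
  c7: CDB Add2=6; issue SUB r4<-Add2  regs: r0:9,r1:8,r2:3,r3:1,r4:Add2,r5:Mul1
  c8: stall  regs: r0:9,r1:8,r2:3,r3:1,r4:Add2,r5:Mul1
  c9: stall  regs: r0:9,r1:8,r2:3,r3:1,r4:Add2,r5:Mul1
  c10: CDB Add1=20; issue ADD r2<-Add1  regs: r0:9,r1:8,r2:Add1,r3:1,r4:Add2,r5:Mul1
  c11: CDB Add2=-5; issue MUL r1<-Mul2  regs: r0:9,r1:Mul2,r2:Add1,r3:1,r4:-5,r5:Mul1
  c12: CDB Mul1=6; issue MUL r1<-Mul1  regs: r0:9,r1:Mul1,r2:Add1,r3:1,r4:-5,r5:6
  c13: CDB Add1=18; stall  regs: r0:9,r1:Mul1,r2:18,r3:1,r4:-5,r5:6
  c14: stall  regs: r0:9,r1:Mul1,r2:18,r3:1,r4:-5,r5:6
  c15: stall  regs: r0:9,r1:Mul1,r2:18,r3:1,r4:-5,r5:6
  c16: CDB Mul2=72; issue MUL r2<-Mul2  regs: r0:9,r1:Mul1,r2:Mul2,r3:1,r4:-5,r5:6
  c17: -  regs: r0:9,r1:Mul1,r2:Mul2,r3:1,r4:-5,r5:6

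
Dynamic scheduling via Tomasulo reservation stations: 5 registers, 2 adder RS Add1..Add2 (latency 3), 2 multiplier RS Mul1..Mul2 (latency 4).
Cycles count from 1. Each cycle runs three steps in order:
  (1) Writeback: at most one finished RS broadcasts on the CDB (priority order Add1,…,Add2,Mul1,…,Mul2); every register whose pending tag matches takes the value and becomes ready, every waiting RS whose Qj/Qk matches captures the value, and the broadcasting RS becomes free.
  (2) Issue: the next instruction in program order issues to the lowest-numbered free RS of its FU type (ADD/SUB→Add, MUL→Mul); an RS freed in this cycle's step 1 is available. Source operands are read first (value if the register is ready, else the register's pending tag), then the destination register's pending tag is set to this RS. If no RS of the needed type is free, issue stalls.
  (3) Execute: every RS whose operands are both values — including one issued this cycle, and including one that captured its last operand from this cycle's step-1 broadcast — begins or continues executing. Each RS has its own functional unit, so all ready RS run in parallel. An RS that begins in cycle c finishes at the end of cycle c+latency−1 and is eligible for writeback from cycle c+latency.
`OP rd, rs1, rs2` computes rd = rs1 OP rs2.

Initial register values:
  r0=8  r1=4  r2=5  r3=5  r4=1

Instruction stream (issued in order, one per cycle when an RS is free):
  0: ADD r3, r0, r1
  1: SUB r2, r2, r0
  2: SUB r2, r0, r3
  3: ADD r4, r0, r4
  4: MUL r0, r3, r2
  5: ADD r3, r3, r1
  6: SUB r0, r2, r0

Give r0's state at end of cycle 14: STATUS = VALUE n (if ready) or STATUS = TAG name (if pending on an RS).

STATUS = VALUE 44

cycle 1: issue ADD r3<-Add1 // r0:8,r1:4,r2:5,r3:Add1,r4:1
cycle 2: issue SUB r2<-Add2 // r0:8,r1:4,r2:Add2,r3:Add1,r4:1
cycle 3: stall // r0:8,r1:4,r2:Add2,r3:Add1,r4:1
cycle 4: CDB Add1=12; issue SUB r2<-Add1 // r0:8,r1:4,r2:Add1,r3:12,r4:1
cycle 5: CDB Add2=-3; issue ADD r4<-Add2 // r0:8,r1:4,r2:Add1,r3:12,r4:Add2
cycle 6: issue MUL r0<-Mul1 // r0:Mul1,r1:4,r2:Add1,r3:12,r4:Add2
cycle 7: CDB Add1=-4; issue ADD r3<-Add1 // r0:Mul1,r1:4,r2:-4,r3:Add1,r4:Add2
cycle 8: CDB Add2=9; issue SUB r0<-Add2 // r0:Add2,r1:4,r2:-4,r3:Add1,r4:9
cycle 9: - // r0:Add2,r1:4,r2:-4,r3:Add1,r4:9
cycle 10: CDB Add1=16 // r0:Add2,r1:4,r2:-4,r3:16,r4:9
cycle 11: CDB Mul1=-48 // r0:Add2,r1:4,r2:-4,r3:16,r4:9
cycle 12: - // r0:Add2,r1:4,r2:-4,r3:16,r4:9
cycle 13: - // r0:Add2,r1:4,r2:-4,r3:16,r4:9
cycle 14: CDB Add2=44 // r0:44,r1:4,r2:-4,r3:16,r4:9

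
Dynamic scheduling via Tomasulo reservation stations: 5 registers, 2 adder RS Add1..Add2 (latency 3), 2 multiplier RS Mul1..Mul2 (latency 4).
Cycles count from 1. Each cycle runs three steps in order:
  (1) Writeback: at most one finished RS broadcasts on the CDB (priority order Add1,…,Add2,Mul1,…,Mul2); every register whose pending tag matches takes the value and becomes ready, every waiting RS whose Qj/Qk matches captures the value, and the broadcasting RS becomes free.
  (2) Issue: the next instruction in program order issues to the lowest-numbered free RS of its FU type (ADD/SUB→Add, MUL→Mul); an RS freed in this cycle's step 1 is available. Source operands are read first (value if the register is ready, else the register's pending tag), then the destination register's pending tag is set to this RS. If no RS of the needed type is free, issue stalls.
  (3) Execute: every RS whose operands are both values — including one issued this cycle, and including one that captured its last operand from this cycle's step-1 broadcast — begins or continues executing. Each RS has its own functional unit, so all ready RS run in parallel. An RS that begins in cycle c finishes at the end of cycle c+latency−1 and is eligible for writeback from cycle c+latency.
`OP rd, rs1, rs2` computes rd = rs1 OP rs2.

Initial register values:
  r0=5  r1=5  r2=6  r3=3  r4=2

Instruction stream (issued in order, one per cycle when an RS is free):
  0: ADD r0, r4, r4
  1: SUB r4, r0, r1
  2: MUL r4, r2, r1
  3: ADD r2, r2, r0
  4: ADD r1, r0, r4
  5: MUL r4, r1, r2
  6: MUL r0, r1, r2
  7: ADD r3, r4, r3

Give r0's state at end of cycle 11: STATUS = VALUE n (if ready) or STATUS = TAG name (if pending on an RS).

cycle 1: issue ADD r0<-Add1 // r0:Add1,r1:5,r2:6,r3:3,r4:2
cycle 2: issue SUB r4<-Add2 // r0:Add1,r1:5,r2:6,r3:3,r4:Add2
cycle 3: issue MUL r4<-Mul1 // r0:Add1,r1:5,r2:6,r3:3,r4:Mul1
cycle 4: CDB Add1=4; issue ADD r2<-Add1 // r0:4,r1:5,r2:Add1,r3:3,r4:Mul1
cycle 5: stall // r0:4,r1:5,r2:Add1,r3:3,r4:Mul1
cycle 6: stall // r0:4,r1:5,r2:Add1,r3:3,r4:Mul1
cycle 7: CDB Add1=10; issue ADD r1<-Add1 // r0:4,r1:Add1,r2:10,r3:3,r4:Mul1
cycle 8: CDB Add2=-1; issue MUL r4<-Mul2 // r0:4,r1:Add1,r2:10,r3:3,r4:Mul2
cycle 9: CDB Mul1=30; issue MUL r0<-Mul1 // r0:Mul1,r1:Add1,r2:10,r3:3,r4:Mul2
cycle 10: issue ADD r3<-Add2 // r0:Mul1,r1:Add1,r2:10,r3:Add2,r4:Mul2
cycle 11: - // r0:Mul1,r1:Add1,r2:10,r3:Add2,r4:Mul2

STATUS = TAG Mul1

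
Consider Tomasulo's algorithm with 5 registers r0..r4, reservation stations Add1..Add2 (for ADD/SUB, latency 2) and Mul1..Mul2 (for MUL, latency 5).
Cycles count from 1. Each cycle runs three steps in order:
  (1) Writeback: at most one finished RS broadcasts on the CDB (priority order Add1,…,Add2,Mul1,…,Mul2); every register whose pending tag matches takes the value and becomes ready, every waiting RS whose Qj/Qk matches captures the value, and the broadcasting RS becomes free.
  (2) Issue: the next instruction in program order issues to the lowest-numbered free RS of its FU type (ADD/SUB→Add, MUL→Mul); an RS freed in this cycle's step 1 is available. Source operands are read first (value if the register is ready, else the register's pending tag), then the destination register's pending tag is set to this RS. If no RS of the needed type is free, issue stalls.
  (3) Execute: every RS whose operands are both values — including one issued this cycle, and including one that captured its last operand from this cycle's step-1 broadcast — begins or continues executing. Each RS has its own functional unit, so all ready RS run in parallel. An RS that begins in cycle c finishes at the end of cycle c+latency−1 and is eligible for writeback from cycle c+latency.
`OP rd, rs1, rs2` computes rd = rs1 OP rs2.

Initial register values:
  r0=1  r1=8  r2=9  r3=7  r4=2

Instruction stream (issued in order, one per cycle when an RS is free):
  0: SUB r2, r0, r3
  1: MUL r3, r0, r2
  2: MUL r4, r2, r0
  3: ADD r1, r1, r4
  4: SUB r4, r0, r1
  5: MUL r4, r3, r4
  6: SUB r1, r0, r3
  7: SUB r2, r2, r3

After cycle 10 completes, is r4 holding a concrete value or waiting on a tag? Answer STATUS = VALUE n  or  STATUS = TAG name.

STATUS = TAG Mul1

c1: issue SUB r2<-Add1 | r0:1,r1:8,r2:Add1,r3:7,r4:2
c2: issue MUL r3<-Mul1 | r0:1,r1:8,r2:Add1,r3:Mul1,r4:2
c3: CDB Add1=-6; issue MUL r4<-Mul2 | r0:1,r1:8,r2:-6,r3:Mul1,r4:Mul2
c4: issue ADD r1<-Add1 | r0:1,r1:Add1,r2:-6,r3:Mul1,r4:Mul2
c5: issue SUB r4<-Add2 | r0:1,r1:Add1,r2:-6,r3:Mul1,r4:Add2
c6: stall | r0:1,r1:Add1,r2:-6,r3:Mul1,r4:Add2
c7: stall | r0:1,r1:Add1,r2:-6,r3:Mul1,r4:Add2
c8: CDB Mul1=-6; issue MUL r4<-Mul1 | r0:1,r1:Add1,r2:-6,r3:-6,r4:Mul1
c9: CDB Mul2=-6; stall | r0:1,r1:Add1,r2:-6,r3:-6,r4:Mul1
c10: stall | r0:1,r1:Add1,r2:-6,r3:-6,r4:Mul1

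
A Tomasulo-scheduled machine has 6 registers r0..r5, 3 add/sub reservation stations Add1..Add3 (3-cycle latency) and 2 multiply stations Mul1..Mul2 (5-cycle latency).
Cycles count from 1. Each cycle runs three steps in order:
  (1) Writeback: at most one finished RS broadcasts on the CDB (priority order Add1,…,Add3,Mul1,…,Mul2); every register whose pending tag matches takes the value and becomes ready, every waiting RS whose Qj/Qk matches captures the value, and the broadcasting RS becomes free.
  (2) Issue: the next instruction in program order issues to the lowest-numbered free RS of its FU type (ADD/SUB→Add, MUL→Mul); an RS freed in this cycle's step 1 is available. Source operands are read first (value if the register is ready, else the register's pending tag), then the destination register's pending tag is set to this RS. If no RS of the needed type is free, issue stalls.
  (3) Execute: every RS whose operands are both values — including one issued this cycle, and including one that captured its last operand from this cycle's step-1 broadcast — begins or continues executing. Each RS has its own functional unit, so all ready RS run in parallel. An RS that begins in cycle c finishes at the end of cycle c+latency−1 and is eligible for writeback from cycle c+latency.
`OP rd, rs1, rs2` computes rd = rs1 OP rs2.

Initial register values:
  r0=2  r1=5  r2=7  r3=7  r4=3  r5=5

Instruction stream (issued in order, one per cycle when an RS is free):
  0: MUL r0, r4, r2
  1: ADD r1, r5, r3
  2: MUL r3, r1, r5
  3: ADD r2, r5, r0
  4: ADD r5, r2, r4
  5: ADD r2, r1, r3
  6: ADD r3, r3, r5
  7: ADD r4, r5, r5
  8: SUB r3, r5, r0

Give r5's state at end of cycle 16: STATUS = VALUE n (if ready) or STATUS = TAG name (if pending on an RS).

STATUS = VALUE 29

cycle 1: issue MUL r0<-Mul1 // r0:Mul1,r1:5,r2:7,r3:7,r4:3,r5:5
cycle 2: issue ADD r1<-Add1 // r0:Mul1,r1:Add1,r2:7,r3:7,r4:3,r5:5
cycle 3: issue MUL r3<-Mul2 // r0:Mul1,r1:Add1,r2:7,r3:Mul2,r4:3,r5:5
cycle 4: issue ADD r2<-Add2 // r0:Mul1,r1:Add1,r2:Add2,r3:Mul2,r4:3,r5:5
cycle 5: CDB Add1=12; issue ADD r5<-Add1 // r0:Mul1,r1:12,r2:Add2,r3:Mul2,r4:3,r5:Add1
cycle 6: CDB Mul1=21; issue ADD r2<-Add3 // r0:21,r1:12,r2:Add3,r3:Mul2,r4:3,r5:Add1
cycle 7: stall // r0:21,r1:12,r2:Add3,r3:Mul2,r4:3,r5:Add1
cycle 8: stall // r0:21,r1:12,r2:Add3,r3:Mul2,r4:3,r5:Add1
cycle 9: CDB Add2=26; issue ADD r3<-Add2 // r0:21,r1:12,r2:Add3,r3:Add2,r4:3,r5:Add1
cycle 10: CDB Mul2=60; stall // r0:21,r1:12,r2:Add3,r3:Add2,r4:3,r5:Add1
cycle 11: stall // r0:21,r1:12,r2:Add3,r3:Add2,r4:3,r5:Add1
cycle 12: CDB Add1=29; issue ADD r4<-Add1 // r0:21,r1:12,r2:Add3,r3:Add2,r4:Add1,r5:29
cycle 13: CDB Add3=72; issue SUB r3<-Add3 // r0:21,r1:12,r2:72,r3:Add3,r4:Add1,r5:29
cycle 14: - // r0:21,r1:12,r2:72,r3:Add3,r4:Add1,r5:29
cycle 15: CDB Add1=58 // r0:21,r1:12,r2:72,r3:Add3,r4:58,r5:29
cycle 16: CDB Add2=89 // r0:21,r1:12,r2:72,r3:Add3,r4:58,r5:29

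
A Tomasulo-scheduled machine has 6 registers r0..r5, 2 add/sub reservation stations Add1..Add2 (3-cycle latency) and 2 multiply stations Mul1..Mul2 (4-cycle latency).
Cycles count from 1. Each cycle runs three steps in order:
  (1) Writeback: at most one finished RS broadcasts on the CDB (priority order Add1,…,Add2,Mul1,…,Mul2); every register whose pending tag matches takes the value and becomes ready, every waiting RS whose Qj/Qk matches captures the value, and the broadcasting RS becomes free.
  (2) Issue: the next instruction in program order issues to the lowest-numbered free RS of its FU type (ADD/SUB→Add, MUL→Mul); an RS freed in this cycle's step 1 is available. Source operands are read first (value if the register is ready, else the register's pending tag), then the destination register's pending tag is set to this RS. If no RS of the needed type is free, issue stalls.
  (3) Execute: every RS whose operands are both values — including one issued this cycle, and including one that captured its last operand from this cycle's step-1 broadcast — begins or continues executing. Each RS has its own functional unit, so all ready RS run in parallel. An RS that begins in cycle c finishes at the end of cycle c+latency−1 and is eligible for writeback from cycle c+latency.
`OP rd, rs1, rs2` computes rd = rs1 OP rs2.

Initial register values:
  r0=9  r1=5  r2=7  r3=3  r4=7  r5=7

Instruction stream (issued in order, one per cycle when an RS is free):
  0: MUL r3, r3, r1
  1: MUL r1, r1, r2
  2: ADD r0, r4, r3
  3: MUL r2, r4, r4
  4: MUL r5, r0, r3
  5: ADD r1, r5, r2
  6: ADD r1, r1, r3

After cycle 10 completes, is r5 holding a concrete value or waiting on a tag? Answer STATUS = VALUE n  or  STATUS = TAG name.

STATUS = TAG Mul2

cycle 1: issue MUL r3<-Mul1 // r0:9,r1:5,r2:7,r3:Mul1,r4:7,r5:7
cycle 2: issue MUL r1<-Mul2 // r0:9,r1:Mul2,r2:7,r3:Mul1,r4:7,r5:7
cycle 3: issue ADD r0<-Add1 // r0:Add1,r1:Mul2,r2:7,r3:Mul1,r4:7,r5:7
cycle 4: stall // r0:Add1,r1:Mul2,r2:7,r3:Mul1,r4:7,r5:7
cycle 5: CDB Mul1=15; issue MUL r2<-Mul1 // r0:Add1,r1:Mul2,r2:Mul1,r3:15,r4:7,r5:7
cycle 6: CDB Mul2=35; issue MUL r5<-Mul2 // r0:Add1,r1:35,r2:Mul1,r3:15,r4:7,r5:Mul2
cycle 7: issue ADD r1<-Add2 // r0:Add1,r1:Add2,r2:Mul1,r3:15,r4:7,r5:Mul2
cycle 8: CDB Add1=22; issue ADD r1<-Add1 // r0:22,r1:Add1,r2:Mul1,r3:15,r4:7,r5:Mul2
cycle 9: CDB Mul1=49 // r0:22,r1:Add1,r2:49,r3:15,r4:7,r5:Mul2
cycle 10: - // r0:22,r1:Add1,r2:49,r3:15,r4:7,r5:Mul2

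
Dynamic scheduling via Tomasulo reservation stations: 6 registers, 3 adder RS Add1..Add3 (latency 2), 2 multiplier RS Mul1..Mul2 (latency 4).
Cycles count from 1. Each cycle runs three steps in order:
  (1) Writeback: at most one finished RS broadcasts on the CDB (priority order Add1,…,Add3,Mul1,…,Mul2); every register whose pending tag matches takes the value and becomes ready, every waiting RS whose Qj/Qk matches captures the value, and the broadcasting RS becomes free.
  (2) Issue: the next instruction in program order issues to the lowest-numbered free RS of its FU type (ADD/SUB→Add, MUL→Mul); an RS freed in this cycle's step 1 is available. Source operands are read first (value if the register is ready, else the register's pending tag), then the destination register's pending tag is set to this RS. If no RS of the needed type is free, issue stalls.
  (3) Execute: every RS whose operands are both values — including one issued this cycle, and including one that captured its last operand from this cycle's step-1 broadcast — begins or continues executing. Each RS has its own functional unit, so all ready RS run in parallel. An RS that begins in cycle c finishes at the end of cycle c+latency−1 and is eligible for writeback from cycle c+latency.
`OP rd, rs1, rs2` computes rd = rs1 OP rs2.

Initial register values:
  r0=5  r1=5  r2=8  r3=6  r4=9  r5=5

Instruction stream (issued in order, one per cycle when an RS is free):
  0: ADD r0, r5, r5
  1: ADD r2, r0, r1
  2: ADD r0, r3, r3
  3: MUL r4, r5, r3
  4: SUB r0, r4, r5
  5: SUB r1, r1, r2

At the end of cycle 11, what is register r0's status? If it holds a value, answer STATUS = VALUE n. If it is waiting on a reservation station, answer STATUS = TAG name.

c1: issue ADD r0<-Add1 | r0:Add1,r1:5,r2:8,r3:6,r4:9,r5:5
c2: issue ADD r2<-Add2 | r0:Add1,r1:5,r2:Add2,r3:6,r4:9,r5:5
c3: CDB Add1=10; issue ADD r0<-Add1 | r0:Add1,r1:5,r2:Add2,r3:6,r4:9,r5:5
c4: issue MUL r4<-Mul1 | r0:Add1,r1:5,r2:Add2,r3:6,r4:Mul1,r5:5
c5: CDB Add1=12; issue SUB r0<-Add1 | r0:Add1,r1:5,r2:Add2,r3:6,r4:Mul1,r5:5
c6: CDB Add2=15; issue SUB r1<-Add2 | r0:Add1,r1:Add2,r2:15,r3:6,r4:Mul1,r5:5
c7: - | r0:Add1,r1:Add2,r2:15,r3:6,r4:Mul1,r5:5
c8: CDB Add2=-10 | r0:Add1,r1:-10,r2:15,r3:6,r4:Mul1,r5:5
c9: CDB Mul1=30 | r0:Add1,r1:-10,r2:15,r3:6,r4:30,r5:5
c10: - | r0:Add1,r1:-10,r2:15,r3:6,r4:30,r5:5
c11: CDB Add1=25 | r0:25,r1:-10,r2:15,r3:6,r4:30,r5:5

STATUS = VALUE 25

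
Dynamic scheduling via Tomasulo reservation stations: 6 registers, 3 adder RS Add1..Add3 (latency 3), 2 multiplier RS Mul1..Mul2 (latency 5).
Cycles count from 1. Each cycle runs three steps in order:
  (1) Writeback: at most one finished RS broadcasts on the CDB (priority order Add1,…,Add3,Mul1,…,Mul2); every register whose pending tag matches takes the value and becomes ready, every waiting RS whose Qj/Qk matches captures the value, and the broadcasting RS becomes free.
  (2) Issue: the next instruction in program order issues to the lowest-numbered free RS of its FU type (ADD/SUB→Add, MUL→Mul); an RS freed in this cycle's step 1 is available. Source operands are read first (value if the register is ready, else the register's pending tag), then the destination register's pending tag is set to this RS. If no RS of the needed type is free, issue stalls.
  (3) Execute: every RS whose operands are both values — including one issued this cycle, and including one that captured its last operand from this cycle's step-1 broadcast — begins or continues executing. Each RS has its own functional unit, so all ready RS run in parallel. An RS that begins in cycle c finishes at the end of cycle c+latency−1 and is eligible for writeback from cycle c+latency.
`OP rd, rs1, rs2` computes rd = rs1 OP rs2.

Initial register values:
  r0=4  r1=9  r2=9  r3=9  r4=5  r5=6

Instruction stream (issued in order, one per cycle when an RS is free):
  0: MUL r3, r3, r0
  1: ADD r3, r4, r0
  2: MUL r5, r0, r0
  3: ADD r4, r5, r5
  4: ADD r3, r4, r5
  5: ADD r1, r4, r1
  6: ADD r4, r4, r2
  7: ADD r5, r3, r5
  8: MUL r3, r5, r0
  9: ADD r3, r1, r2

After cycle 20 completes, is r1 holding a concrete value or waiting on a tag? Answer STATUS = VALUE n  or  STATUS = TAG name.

  c1: issue MUL r3<-Mul1  regs: r0:4,r1:9,r2:9,r3:Mul1,r4:5,r5:6
  c2: issue ADD r3<-Add1  regs: r0:4,r1:9,r2:9,r3:Add1,r4:5,r5:6
  c3: issue MUL r5<-Mul2  regs: r0:4,r1:9,r2:9,r3:Add1,r4:5,r5:Mul2
  c4: issue ADD r4<-Add2  regs: r0:4,r1:9,r2:9,r3:Add1,r4:Add2,r5:Mul2
  c5: CDB Add1=9; issue ADD r3<-Add1  regs: r0:4,r1:9,r2:9,r3:Add1,r4:Add2,r5:Mul2
  c6: CDB Mul1=36; issue ADD r1<-Add3  regs: r0:4,r1:Add3,r2:9,r3:Add1,r4:Add2,r5:Mul2
  c7: stall  regs: r0:4,r1:Add3,r2:9,r3:Add1,r4:Add2,r5:Mul2
  c8: CDB Mul2=16; stall  regs: r0:4,r1:Add3,r2:9,r3:Add1,r4:Add2,r5:16
  c9: stall  regs: r0:4,r1:Add3,r2:9,r3:Add1,r4:Add2,r5:16
  c10: stall  regs: r0:4,r1:Add3,r2:9,r3:Add1,r4:Add2,r5:16
  c11: CDB Add2=32; issue ADD r4<-Add2  regs: r0:4,r1:Add3,r2:9,r3:Add1,r4:Add2,r5:16
  c12: stall  regs: r0:4,r1:Add3,r2:9,r3:Add1,r4:Add2,r5:16
  c13: stall  regs: r0:4,r1:Add3,r2:9,r3:Add1,r4:Add2,r5:16
  c14: CDB Add1=48; issue ADD r5<-Add1  regs: r0:4,r1:Add3,r2:9,r3:48,r4:Add2,r5:Add1
  c15: CDB Add2=41; issue MUL r3<-Mul1  regs: r0:4,r1:Add3,r2:9,r3:Mul1,r4:41,r5:Add1
  c16: CDB Add3=41; issue ADD r3<-Add2  regs: r0:4,r1:41,r2:9,r3:Add2,r4:41,r5:Add1
  c17: CDB Add1=64  regs: r0:4,r1:41,r2:9,r3:Add2,r4:41,r5:64
  c18: -  regs: r0:4,r1:41,r2:9,r3:Add2,r4:41,r5:64
  c19: CDB Add2=50  regs: r0:4,r1:41,r2:9,r3:50,r4:41,r5:64
  c20: -  regs: r0:4,r1:41,r2:9,r3:50,r4:41,r5:64

STATUS = VALUE 41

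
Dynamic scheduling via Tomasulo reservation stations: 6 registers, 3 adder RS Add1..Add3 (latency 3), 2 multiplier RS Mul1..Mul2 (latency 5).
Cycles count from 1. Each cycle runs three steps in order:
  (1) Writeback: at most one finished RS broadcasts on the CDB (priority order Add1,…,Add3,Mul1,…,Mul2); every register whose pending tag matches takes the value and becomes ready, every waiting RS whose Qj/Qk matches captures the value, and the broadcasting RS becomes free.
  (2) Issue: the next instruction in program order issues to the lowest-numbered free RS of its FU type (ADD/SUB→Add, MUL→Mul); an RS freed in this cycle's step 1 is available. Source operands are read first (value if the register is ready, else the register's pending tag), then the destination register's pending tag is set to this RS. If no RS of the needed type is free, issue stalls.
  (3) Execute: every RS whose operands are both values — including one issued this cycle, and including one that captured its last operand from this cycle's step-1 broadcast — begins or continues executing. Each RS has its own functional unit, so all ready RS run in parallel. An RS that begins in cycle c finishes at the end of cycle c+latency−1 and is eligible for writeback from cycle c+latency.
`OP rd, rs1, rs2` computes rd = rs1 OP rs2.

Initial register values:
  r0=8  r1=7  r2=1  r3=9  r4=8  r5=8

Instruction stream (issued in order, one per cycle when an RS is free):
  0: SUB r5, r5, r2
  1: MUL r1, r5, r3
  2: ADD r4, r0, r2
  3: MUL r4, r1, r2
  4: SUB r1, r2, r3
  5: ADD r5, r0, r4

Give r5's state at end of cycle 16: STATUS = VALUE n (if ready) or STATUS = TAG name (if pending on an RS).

STATUS = TAG Add2

cycle 1: issue SUB r5<-Add1 // r0:8,r1:7,r2:1,r3:9,r4:8,r5:Add1
cycle 2: issue MUL r1<-Mul1 // r0:8,r1:Mul1,r2:1,r3:9,r4:8,r5:Add1
cycle 3: issue ADD r4<-Add2 // r0:8,r1:Mul1,r2:1,r3:9,r4:Add2,r5:Add1
cycle 4: CDB Add1=7; issue MUL r4<-Mul2 // r0:8,r1:Mul1,r2:1,r3:9,r4:Mul2,r5:7
cycle 5: issue SUB r1<-Add1 // r0:8,r1:Add1,r2:1,r3:9,r4:Mul2,r5:7
cycle 6: CDB Add2=9; issue ADD r5<-Add2 // r0:8,r1:Add1,r2:1,r3:9,r4:Mul2,r5:Add2
cycle 7: - // r0:8,r1:Add1,r2:1,r3:9,r4:Mul2,r5:Add2
cycle 8: CDB Add1=-8 // r0:8,r1:-8,r2:1,r3:9,r4:Mul2,r5:Add2
cycle 9: CDB Mul1=63 // r0:8,r1:-8,r2:1,r3:9,r4:Mul2,r5:Add2
cycle 10: - // r0:8,r1:-8,r2:1,r3:9,r4:Mul2,r5:Add2
cycle 11: - // r0:8,r1:-8,r2:1,r3:9,r4:Mul2,r5:Add2
cycle 12: - // r0:8,r1:-8,r2:1,r3:9,r4:Mul2,r5:Add2
cycle 13: - // r0:8,r1:-8,r2:1,r3:9,r4:Mul2,r5:Add2
cycle 14: CDB Mul2=63 // r0:8,r1:-8,r2:1,r3:9,r4:63,r5:Add2
cycle 15: - // r0:8,r1:-8,r2:1,r3:9,r4:63,r5:Add2
cycle 16: - // r0:8,r1:-8,r2:1,r3:9,r4:63,r5:Add2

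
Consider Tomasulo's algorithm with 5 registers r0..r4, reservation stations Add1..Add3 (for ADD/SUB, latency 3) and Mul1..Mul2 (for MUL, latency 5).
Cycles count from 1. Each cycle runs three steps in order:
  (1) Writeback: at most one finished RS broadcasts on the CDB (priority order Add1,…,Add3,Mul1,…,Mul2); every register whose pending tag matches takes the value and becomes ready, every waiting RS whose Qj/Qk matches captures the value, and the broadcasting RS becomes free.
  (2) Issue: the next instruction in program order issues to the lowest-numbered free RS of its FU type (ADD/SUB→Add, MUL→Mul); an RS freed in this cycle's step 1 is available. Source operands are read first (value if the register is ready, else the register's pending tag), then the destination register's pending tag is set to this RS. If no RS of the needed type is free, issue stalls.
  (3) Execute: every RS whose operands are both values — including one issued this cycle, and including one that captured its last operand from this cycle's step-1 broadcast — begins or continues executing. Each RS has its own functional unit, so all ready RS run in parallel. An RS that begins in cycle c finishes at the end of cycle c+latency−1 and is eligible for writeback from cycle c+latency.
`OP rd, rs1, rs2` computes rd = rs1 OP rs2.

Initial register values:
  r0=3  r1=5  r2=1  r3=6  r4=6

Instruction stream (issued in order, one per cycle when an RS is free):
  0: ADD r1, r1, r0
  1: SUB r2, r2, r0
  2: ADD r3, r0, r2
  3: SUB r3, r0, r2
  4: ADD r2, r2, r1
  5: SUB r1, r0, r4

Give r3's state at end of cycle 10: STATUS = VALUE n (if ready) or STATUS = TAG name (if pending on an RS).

STATUS = VALUE 5

  c1: issue ADD r1<-Add1  regs: r0:3,r1:Add1,r2:1,r3:6,r4:6
  c2: issue SUB r2<-Add2  regs: r0:3,r1:Add1,r2:Add2,r3:6,r4:6
  c3: issue ADD r3<-Add3  regs: r0:3,r1:Add1,r2:Add2,r3:Add3,r4:6
  c4: CDB Add1=8; issue SUB r3<-Add1  regs: r0:3,r1:8,r2:Add2,r3:Add1,r4:6
  c5: CDB Add2=-2; issue ADD r2<-Add2  regs: r0:3,r1:8,r2:Add2,r3:Add1,r4:6
  c6: stall  regs: r0:3,r1:8,r2:Add2,r3:Add1,r4:6
  c7: stall  regs: r0:3,r1:8,r2:Add2,r3:Add1,r4:6
  c8: CDB Add1=5; issue SUB r1<-Add1  regs: r0:3,r1:Add1,r2:Add2,r3:5,r4:6
  c9: CDB Add2=6  regs: r0:3,r1:Add1,r2:6,r3:5,r4:6
  c10: CDB Add3=1  regs: r0:3,r1:Add1,r2:6,r3:5,r4:6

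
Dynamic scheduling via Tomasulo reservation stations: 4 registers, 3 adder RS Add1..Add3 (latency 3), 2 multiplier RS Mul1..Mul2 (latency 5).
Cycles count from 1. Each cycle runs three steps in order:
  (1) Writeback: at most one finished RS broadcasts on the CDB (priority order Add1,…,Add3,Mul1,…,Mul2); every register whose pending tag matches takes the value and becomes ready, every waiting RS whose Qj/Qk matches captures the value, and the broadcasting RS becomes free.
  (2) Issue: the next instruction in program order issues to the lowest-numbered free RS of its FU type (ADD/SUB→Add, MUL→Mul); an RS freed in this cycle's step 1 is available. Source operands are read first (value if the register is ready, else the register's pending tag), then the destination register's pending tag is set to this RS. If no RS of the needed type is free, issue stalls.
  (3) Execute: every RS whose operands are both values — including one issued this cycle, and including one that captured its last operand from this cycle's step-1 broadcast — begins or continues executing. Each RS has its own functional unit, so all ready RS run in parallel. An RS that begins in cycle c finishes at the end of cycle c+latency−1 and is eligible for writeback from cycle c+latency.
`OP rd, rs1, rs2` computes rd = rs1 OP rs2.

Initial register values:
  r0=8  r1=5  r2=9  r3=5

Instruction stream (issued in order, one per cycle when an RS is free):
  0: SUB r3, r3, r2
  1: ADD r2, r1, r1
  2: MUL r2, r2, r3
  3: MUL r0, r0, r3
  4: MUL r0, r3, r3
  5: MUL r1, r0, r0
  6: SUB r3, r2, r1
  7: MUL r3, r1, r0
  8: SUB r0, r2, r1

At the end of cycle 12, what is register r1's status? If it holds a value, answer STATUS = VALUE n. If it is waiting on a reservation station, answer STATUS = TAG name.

c1: issue SUB r3<-Add1 | r0:8,r1:5,r2:9,r3:Add1
c2: issue ADD r2<-Add2 | r0:8,r1:5,r2:Add2,r3:Add1
c3: issue MUL r2<-Mul1 | r0:8,r1:5,r2:Mul1,r3:Add1
c4: CDB Add1=-4; issue MUL r0<-Mul2 | r0:Mul2,r1:5,r2:Mul1,r3:-4
c5: CDB Add2=10; stall | r0:Mul2,r1:5,r2:Mul1,r3:-4
c6: stall | r0:Mul2,r1:5,r2:Mul1,r3:-4
c7: stall | r0:Mul2,r1:5,r2:Mul1,r3:-4
c8: stall | r0:Mul2,r1:5,r2:Mul1,r3:-4
c9: CDB Mul2=-32; issue MUL r0<-Mul2 | r0:Mul2,r1:5,r2:Mul1,r3:-4
c10: CDB Mul1=-40; issue MUL r1<-Mul1 | r0:Mul2,r1:Mul1,r2:-40,r3:-4
c11: issue SUB r3<-Add1 | r0:Mul2,r1:Mul1,r2:-40,r3:Add1
c12: stall | r0:Mul2,r1:Mul1,r2:-40,r3:Add1

STATUS = TAG Mul1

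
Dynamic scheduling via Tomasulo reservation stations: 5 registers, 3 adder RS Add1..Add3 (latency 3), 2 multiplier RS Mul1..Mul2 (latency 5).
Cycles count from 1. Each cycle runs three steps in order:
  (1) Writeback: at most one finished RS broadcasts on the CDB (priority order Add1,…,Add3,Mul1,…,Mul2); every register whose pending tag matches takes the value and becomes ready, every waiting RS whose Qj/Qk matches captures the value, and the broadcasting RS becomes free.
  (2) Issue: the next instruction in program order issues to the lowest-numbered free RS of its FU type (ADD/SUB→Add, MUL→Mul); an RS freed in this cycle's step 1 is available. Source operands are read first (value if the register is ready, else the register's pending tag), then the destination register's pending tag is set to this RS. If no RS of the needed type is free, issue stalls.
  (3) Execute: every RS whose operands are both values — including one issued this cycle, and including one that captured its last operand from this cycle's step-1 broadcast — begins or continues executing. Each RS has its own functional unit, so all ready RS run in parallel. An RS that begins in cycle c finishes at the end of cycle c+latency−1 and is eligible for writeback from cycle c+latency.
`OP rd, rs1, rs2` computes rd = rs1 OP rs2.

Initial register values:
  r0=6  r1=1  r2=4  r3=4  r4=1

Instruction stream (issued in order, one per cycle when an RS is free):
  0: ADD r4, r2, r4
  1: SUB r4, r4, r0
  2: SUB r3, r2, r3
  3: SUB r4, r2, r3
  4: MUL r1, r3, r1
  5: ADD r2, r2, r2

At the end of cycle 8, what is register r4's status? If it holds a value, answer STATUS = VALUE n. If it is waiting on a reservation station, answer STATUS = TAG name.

STATUS = TAG Add1

cycle 1: issue ADD r4<-Add1 // r0:6,r1:1,r2:4,r3:4,r4:Add1
cycle 2: issue SUB r4<-Add2 // r0:6,r1:1,r2:4,r3:4,r4:Add2
cycle 3: issue SUB r3<-Add3 // r0:6,r1:1,r2:4,r3:Add3,r4:Add2
cycle 4: CDB Add1=5; issue SUB r4<-Add1 // r0:6,r1:1,r2:4,r3:Add3,r4:Add1
cycle 5: issue MUL r1<-Mul1 // r0:6,r1:Mul1,r2:4,r3:Add3,r4:Add1
cycle 6: CDB Add3=0; issue ADD r2<-Add3 // r0:6,r1:Mul1,r2:Add3,r3:0,r4:Add1
cycle 7: CDB Add2=-1 // r0:6,r1:Mul1,r2:Add3,r3:0,r4:Add1
cycle 8: - // r0:6,r1:Mul1,r2:Add3,r3:0,r4:Add1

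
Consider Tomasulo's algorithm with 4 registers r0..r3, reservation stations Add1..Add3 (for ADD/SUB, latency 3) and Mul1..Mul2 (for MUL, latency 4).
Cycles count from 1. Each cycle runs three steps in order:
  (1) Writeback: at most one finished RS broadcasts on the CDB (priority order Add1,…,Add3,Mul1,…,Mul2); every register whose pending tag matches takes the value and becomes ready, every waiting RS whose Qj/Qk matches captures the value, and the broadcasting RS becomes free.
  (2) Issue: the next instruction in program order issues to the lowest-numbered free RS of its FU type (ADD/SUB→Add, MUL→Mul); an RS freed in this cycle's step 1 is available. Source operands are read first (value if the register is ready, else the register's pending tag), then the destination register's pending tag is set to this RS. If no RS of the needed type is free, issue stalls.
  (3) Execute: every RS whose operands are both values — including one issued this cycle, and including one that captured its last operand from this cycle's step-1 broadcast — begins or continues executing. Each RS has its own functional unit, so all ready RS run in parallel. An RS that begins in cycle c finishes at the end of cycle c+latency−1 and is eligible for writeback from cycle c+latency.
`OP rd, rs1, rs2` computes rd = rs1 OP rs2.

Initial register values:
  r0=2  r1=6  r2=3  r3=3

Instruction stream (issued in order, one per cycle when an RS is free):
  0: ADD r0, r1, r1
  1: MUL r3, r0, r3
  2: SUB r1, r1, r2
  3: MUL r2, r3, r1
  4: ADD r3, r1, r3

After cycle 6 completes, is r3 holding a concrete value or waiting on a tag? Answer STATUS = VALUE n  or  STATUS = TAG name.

STATUS = TAG Add1

  c1: issue ADD r0<-Add1  regs: r0:Add1,r1:6,r2:3,r3:3
  c2: issue MUL r3<-Mul1  regs: r0:Add1,r1:6,r2:3,r3:Mul1
  c3: issue SUB r1<-Add2  regs: r0:Add1,r1:Add2,r2:3,r3:Mul1
  c4: CDB Add1=12; issue MUL r2<-Mul2  regs: r0:12,r1:Add2,r2:Mul2,r3:Mul1
  c5: issue ADD r3<-Add1  regs: r0:12,r1:Add2,r2:Mul2,r3:Add1
  c6: CDB Add2=3  regs: r0:12,r1:3,r2:Mul2,r3:Add1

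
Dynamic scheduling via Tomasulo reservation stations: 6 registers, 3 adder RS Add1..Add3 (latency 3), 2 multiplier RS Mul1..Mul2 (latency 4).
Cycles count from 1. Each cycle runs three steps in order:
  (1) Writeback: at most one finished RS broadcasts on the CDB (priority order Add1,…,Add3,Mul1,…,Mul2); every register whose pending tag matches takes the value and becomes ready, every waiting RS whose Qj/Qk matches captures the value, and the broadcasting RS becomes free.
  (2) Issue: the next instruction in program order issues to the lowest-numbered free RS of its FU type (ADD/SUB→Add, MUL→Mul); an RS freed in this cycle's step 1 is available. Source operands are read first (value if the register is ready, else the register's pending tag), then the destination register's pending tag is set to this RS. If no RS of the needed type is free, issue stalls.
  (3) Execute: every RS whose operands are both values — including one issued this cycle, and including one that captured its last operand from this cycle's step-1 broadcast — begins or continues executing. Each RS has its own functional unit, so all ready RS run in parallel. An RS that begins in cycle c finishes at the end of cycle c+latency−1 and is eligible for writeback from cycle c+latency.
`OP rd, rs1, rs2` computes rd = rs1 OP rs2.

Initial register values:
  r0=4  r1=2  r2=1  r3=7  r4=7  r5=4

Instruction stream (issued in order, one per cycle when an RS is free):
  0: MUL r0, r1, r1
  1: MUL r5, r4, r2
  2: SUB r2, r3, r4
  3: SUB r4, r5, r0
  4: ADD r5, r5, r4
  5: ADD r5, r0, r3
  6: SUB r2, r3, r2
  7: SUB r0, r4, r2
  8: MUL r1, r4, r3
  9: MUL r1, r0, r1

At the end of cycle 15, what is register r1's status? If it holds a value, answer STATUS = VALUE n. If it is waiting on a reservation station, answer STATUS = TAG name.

  c1: issue MUL r0<-Mul1  regs: r0:Mul1,r1:2,r2:1,r3:7,r4:7,r5:4
  c2: issue MUL r5<-Mul2  regs: r0:Mul1,r1:2,r2:1,r3:7,r4:7,r5:Mul2
  c3: issue SUB r2<-Add1  regs: r0:Mul1,r1:2,r2:Add1,r3:7,r4:7,r5:Mul2
  c4: issue SUB r4<-Add2  regs: r0:Mul1,r1:2,r2:Add1,r3:7,r4:Add2,r5:Mul2
  c5: CDB Mul1=4; issue ADD r5<-Add3  regs: r0:4,r1:2,r2:Add1,r3:7,r4:Add2,r5:Add3
  c6: CDB Add1=0; issue ADD r5<-Add1  regs: r0:4,r1:2,r2:0,r3:7,r4:Add2,r5:Add1
  c7: CDB Mul2=7; stall  regs: r0:4,r1:2,r2:0,r3:7,r4:Add2,r5:Add1
  c8: stall  regs: r0:4,r1:2,r2:0,r3:7,r4:Add2,r5:Add1
  c9: CDB Add1=11; issue SUB r2<-Add1  regs: r0:4,r1:2,r2:Add1,r3:7,r4:Add2,r5:11
  c10: CDB Add2=3; issue SUB r0<-Add2  regs: r0:Add2,r1:2,r2:Add1,r3:7,r4:3,r5:11
  c11: issue MUL r1<-Mul1  regs: r0:Add2,r1:Mul1,r2:Add1,r3:7,r4:3,r5:11
  c12: CDB Add1=7; issue MUL r1<-Mul2  regs: r0:Add2,r1:Mul2,r2:7,r3:7,r4:3,r5:11
  c13: CDB Add3=10  regs: r0:Add2,r1:Mul2,r2:7,r3:7,r4:3,r5:11
  c14: -  regs: r0:Add2,r1:Mul2,r2:7,r3:7,r4:3,r5:11
  c15: CDB Add2=-4  regs: r0:-4,r1:Mul2,r2:7,r3:7,r4:3,r5:11

STATUS = TAG Mul2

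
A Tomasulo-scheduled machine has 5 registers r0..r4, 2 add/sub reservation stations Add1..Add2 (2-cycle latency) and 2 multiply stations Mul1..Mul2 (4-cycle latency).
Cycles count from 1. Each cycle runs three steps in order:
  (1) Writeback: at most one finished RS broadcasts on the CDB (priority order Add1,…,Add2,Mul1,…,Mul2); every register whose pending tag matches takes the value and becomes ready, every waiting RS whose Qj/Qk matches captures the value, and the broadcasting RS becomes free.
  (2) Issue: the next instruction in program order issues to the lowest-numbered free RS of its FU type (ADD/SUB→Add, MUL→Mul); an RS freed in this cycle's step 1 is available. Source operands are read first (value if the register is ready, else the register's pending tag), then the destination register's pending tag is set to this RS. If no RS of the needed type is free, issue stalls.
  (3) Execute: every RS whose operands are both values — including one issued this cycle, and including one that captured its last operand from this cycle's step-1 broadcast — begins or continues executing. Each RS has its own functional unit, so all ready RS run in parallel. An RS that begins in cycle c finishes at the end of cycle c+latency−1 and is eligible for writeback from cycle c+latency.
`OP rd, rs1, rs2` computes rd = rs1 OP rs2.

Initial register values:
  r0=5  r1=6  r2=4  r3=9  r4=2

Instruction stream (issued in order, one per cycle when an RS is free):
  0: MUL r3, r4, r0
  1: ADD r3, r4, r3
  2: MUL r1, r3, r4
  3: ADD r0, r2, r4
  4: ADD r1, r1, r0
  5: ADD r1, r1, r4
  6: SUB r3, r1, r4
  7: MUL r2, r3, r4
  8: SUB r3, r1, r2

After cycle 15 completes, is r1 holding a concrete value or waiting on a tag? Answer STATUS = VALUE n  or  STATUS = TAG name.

STATUS = VALUE 32

  c1: issue MUL r3<-Mul1  regs: r0:5,r1:6,r2:4,r3:Mul1,r4:2
  c2: issue ADD r3<-Add1  regs: r0:5,r1:6,r2:4,r3:Add1,r4:2
  c3: issue MUL r1<-Mul2  regs: r0:5,r1:Mul2,r2:4,r3:Add1,r4:2
  c4: issue ADD r0<-Add2  regs: r0:Add2,r1:Mul2,r2:4,r3:Add1,r4:2
  c5: CDB Mul1=10; stall  regs: r0:Add2,r1:Mul2,r2:4,r3:Add1,r4:2
  c6: CDB Add2=6; issue ADD r1<-Add2  regs: r0:6,r1:Add2,r2:4,r3:Add1,r4:2
  c7: CDB Add1=12; issue ADD r1<-Add1  regs: r0:6,r1:Add1,r2:4,r3:12,r4:2
  c8: stall  regs: r0:6,r1:Add1,r2:4,r3:12,r4:2
  c9: stall  regs: r0:6,r1:Add1,r2:4,r3:12,r4:2
  c10: stall  regs: r0:6,r1:Add1,r2:4,r3:12,r4:2
  c11: CDB Mul2=24; stall  regs: r0:6,r1:Add1,r2:4,r3:12,r4:2
  c12: stall  regs: r0:6,r1:Add1,r2:4,r3:12,r4:2
  c13: CDB Add2=30; issue SUB r3<-Add2  regs: r0:6,r1:Add1,r2:4,r3:Add2,r4:2
  c14: issue MUL r2<-Mul1  regs: r0:6,r1:Add1,r2:Mul1,r3:Add2,r4:2
  c15: CDB Add1=32; issue SUB r3<-Add1  regs: r0:6,r1:32,r2:Mul1,r3:Add1,r4:2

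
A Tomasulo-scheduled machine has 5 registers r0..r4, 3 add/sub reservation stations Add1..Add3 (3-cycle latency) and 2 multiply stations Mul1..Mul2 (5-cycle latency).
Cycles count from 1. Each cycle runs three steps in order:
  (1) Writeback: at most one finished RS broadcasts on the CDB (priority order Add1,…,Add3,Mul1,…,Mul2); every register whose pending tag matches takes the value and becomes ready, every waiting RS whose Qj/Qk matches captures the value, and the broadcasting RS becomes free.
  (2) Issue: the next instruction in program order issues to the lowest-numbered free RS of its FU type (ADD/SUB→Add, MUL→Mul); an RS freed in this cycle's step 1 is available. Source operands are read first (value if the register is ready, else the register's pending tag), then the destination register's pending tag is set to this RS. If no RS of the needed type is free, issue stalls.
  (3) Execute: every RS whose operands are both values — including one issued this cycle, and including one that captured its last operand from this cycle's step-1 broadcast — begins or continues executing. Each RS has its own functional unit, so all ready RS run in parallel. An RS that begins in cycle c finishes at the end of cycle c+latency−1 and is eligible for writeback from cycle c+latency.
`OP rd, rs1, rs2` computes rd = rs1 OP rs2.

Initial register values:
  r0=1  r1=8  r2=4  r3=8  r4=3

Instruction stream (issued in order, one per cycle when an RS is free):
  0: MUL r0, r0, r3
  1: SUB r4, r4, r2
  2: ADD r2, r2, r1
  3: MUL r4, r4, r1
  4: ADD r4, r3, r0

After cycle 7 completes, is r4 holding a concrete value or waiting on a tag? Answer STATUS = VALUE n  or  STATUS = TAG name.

c1: issue MUL r0<-Mul1 | r0:Mul1,r1:8,r2:4,r3:8,r4:3
c2: issue SUB r4<-Add1 | r0:Mul1,r1:8,r2:4,r3:8,r4:Add1
c3: issue ADD r2<-Add2 | r0:Mul1,r1:8,r2:Add2,r3:8,r4:Add1
c4: issue MUL r4<-Mul2 | r0:Mul1,r1:8,r2:Add2,r3:8,r4:Mul2
c5: CDB Add1=-1; issue ADD r4<-Add1 | r0:Mul1,r1:8,r2:Add2,r3:8,r4:Add1
c6: CDB Add2=12 | r0:Mul1,r1:8,r2:12,r3:8,r4:Add1
c7: CDB Mul1=8 | r0:8,r1:8,r2:12,r3:8,r4:Add1

STATUS = TAG Add1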